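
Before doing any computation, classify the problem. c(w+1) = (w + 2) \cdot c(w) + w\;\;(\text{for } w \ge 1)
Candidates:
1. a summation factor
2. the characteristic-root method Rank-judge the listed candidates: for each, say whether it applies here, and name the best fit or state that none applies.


Best approach: a summation factor — first-order, linear, moving coefficient w + 2: the discrete analogue of an integrating factor handles it.
- a summation factor: yes — fits the structure here.
- the characteristic-root method — the coefficients change with the index, which the root method cannot absorb.


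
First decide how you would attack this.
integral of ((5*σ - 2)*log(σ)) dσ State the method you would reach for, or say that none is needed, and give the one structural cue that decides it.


Method: integration by parts — take log(σ) as the piece to differentiate: what remains is a power-rule integral in disguise.


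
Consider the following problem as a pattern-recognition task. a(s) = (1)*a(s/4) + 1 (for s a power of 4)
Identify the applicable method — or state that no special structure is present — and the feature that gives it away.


Method: the master substitution — divide-the-index recursion (s/4 inside the call) straightens out once the index is rewritten as 4^m.


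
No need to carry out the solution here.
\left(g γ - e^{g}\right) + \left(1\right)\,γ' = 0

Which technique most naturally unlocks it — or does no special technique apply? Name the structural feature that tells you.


Verdict: a linear integrating factor — the unknown enters only to the first power against a nonzero forcing term — the integrating-factor template applies directly.


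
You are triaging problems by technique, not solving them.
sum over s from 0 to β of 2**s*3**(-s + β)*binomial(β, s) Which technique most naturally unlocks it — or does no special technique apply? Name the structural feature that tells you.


Verdict: the binomial theorem — the summand is term s of a binomial expansion in 2 and 3; the whole sum is a single power.


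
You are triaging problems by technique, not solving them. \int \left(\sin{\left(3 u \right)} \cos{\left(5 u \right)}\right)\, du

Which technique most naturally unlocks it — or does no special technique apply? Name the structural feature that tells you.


Verdict: a trigonometric identity — \sin{\left(3 u \right)} \cos{\left(5 u \right)} is a beat pattern — rewrite the product as a sum of single-frequency waves before integrating.


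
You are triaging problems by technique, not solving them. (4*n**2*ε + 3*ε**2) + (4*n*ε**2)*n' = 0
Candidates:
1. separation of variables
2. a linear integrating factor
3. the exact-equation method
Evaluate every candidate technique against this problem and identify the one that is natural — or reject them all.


Verdict: the exact-equation method — the cross partial derivatives of 4*n**2*ε + 3*ε**2 and 4*n*ε**2 agree, so the left side is the total differential of one potential in ε and n.
- separation of variables — the two dependences do not factor apart.
- a linear integrating factor: a nonlinear term in the unknown puts this outside the integrating-factor template.
- the exact-equation method — applicable, and directly so.


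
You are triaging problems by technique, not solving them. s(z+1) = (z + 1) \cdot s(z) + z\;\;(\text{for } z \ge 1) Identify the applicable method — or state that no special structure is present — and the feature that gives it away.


Verdict: a summation factor — one-term recursion with variable weight z + 1 is solved by product normalization, not by root-finding.


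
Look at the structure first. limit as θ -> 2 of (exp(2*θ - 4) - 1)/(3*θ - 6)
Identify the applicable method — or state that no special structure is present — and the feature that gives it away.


Verdict: l'Hôpital's rule (0/0) — numerator and denominator both vanish at 2 — a genuine 0/0 form, which is exactly when l'Hôpital applies. A local series expansion at the point resolves it as well; the rule is the packaged version of that step.


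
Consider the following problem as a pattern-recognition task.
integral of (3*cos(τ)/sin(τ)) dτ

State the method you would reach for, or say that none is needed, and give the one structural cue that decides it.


Diagnosis: u-substitution — everything non-trivial happens through the inner expression sin(τ), and its derivative accounts for the remaining factor up to a constant, so set u = sin(τ).


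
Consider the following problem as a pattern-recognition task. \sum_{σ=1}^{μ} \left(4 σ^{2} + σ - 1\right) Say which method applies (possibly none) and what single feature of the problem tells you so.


Verdict: no special technique — with only polynomial terms in σ present, the classical sum-of-powers identities are all you need.


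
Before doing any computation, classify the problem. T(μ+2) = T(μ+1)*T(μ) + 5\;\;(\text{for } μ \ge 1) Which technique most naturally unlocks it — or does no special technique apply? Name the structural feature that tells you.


Diagnosis: no special technique — the unknown sequence enters the update nonlinearly, so no linear method fits the recurrence as written — direct iteration remains.


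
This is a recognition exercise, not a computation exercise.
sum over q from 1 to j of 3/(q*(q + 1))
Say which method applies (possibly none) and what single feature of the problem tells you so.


Best approach: telescoping — poles of 3/(q*(q + 1)) differ by an integer, the telltale of a telescoping partial-fraction sum.


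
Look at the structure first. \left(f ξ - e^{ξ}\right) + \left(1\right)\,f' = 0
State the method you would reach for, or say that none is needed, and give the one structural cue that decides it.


Method: a linear integrating factor — linear in the unknown with genuine forcing: multiply through by the exponential of the integrated coefficient and the left side closes into one derivative.


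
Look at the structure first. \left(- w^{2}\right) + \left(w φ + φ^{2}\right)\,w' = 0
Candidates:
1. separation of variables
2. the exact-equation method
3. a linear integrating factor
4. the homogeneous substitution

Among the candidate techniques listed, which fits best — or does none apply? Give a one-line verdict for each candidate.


Verdict: the homogeneous substitution — the slope is degree-zero homogeneous: the ratio substitution v = w/φ collapses it. This can also be massaged into Bernoulli form (the roles of the variables may need exchanging); the homogeneous substitution avoids that setup.
- separation of variables — no algebra isolates the independent variable on one side and the unknown on the other.
- the exact-equation method — no potential function has this form as its differential, as written.
- a linear integrating factor — a nonlinear term in the unknown puts this outside the integrating-factor template.
- the homogeneous substitution: applicable, and directly so.


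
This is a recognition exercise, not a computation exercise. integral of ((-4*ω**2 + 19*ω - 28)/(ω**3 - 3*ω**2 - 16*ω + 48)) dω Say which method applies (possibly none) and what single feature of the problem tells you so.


Diagnosis: partial fractions — once ω**3 - 3*ω**2 - 16*ω + 48 is factored, each root contributes a simple-fraction term; integrate them one at a time.


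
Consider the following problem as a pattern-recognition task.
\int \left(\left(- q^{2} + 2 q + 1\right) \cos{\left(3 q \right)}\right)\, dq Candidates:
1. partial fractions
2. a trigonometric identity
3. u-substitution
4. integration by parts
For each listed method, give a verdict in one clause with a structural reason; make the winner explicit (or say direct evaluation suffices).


Technique: integration by parts — - q^{2} + 2 q + 1 dies after finitely many derivatives while \cos{\left(3 q \right)} cycles under integration — the tabular/parts setup.
- partial fractions — there is no rational-function structure to decompose.
- a trigonometric identity — the trigonometric factor has no even power to reduce and no cross-frequency product to convert — the standard power-reduction and product-to-sum identities do not engage it.
- u-substitution — no subexpression of the integrand pairs with its own derivative as a factor — individual terms may offer their own substitutions, but any change of variable covering the whole integral would have to be constructed from outside the expression.
- integration by parts — a fit — the right tool for this form.


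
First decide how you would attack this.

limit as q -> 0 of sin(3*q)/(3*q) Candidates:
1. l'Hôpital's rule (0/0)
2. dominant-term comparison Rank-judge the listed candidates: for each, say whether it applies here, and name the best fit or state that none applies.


Technique: l'Hôpital's rule (0/0) — numerator and denominator both vanish at 0 — a genuine 0/0 form, which is exactly when l'Hôpital applies. A first-order expansion at the point is an equally standard path; the rule packages it.
- l'Hôpital's rule (0/0): applies; the problem has the shape this method handles.
- dominant-term comparison — no dominant-degree comparison decides it.


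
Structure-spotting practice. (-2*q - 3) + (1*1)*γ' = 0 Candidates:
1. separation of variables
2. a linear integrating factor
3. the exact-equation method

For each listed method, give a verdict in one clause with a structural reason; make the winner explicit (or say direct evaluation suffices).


Method: no special technique — the slope is a pure function of q; integrate both sides and be done.
- separation of variables — any separation here is vacuous (nothing depends on the unknown); direct integration is the honest label.
- a linear integrating factor — the linear template holds only trivially here (the unknown is absent, so the coefficient is zero) — the method is not the natural label.
- the exact-equation method — no dependence on the unknown anywhere: exactness is a label without content here.


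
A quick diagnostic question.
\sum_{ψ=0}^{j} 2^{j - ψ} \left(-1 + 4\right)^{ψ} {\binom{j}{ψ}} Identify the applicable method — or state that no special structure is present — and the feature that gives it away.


Best approach: the binomial theorem — terms weighting {\binom{j}{ψ}} against matched powers of (-1 + 4) and 2 reassemble into ((-1 + 4) + 2)^j by the binomial theorem.


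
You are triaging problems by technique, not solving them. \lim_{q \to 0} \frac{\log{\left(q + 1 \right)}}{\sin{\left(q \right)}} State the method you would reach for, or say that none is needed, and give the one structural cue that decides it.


Best approach: l'Hôpital's rule (0/0) — plug in 0: top and bottom both hit zero, so differentiate each and retry. The standard small-argument limits would also carry it; the rule is the systematic route.


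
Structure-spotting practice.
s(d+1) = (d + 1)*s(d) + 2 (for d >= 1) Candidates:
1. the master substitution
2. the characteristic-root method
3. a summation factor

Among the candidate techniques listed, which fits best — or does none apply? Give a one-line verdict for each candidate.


Best approach: a summation factor — because the multiplier d + 1 is index-dependent, divide through by its running product and sum the resulting differences.
- the master substitution: no fixed divisor shrinks the index between calls.
- the characteristic-root method: the coefficients vary with the index, breaking the constant-coefficient structure the method needs.
- a summation factor — yes, a natural case for it.


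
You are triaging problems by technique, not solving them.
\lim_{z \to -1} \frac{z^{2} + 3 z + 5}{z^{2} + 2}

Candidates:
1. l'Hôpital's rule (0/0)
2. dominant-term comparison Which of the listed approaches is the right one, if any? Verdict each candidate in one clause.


Diagnosis: no special technique — the function is continuous at -1; evaluation is itself the limit, no machinery required.
- l'Hôpital's rule (0/0): evaluation at the point is determinate, so the rule has nothing to repair.
- dominant-term comparison: no dominant-degree comparison decides it.


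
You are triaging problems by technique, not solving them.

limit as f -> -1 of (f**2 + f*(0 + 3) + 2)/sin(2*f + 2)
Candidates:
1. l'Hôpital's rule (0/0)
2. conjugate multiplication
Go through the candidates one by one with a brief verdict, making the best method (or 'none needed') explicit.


Diagnosis: l'Hôpital's rule (0/0) — both numerator and denominator vanish at -1: the genuine 0/0 indeterminate that l'Hôpital exists for. Expanding numerator and denominator to first order gives the same value — the rule automates exactly that.
- l'Hôpital's rule (0/0) — applies; the problem has the shape this method handles.
- conjugate multiplication: the conjugate move applies to radical differences, which this is not.


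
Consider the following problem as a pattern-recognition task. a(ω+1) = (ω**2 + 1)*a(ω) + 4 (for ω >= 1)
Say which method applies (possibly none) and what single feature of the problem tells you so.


Technique: a summation factor — one-term recursion with variable weight ω**2 + 1 is solved by product normalization, not by root-finding.


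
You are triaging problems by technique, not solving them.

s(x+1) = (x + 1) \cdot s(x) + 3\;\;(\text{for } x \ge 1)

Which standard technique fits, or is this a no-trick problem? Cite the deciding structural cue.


Diagnosis: a summation factor — with the index-dependent coefficient x + 1, dividing by the cumulative product turns the left side into a pure difference.


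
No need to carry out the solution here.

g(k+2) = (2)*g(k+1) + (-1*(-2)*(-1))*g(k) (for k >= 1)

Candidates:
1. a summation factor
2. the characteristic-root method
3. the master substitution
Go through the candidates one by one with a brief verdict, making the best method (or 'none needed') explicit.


Technique: the characteristic-root method — shift-invariance with fixed coefficients calls for exponential trials; the characteristic polynomial finds every r^k.
- a summation factor: a summation factor telescopes one-step recursions; this one carries higher-order memory.
- the characteristic-root method: a fit — the right tool for this form.
- the master substitution — no fixed divisor shrinks the index between calls.


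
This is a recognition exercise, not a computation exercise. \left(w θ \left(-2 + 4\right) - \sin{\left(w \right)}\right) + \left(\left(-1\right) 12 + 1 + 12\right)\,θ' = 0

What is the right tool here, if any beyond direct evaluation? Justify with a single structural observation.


Verdict: a linear integrating factor — the unknown enters only to the first power against a nonzero forcing term — the integrating-factor template applies directly.


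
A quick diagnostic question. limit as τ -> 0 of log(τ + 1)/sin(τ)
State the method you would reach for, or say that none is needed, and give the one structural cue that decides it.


Diagnosis: l'Hôpital's rule (0/0) — plug in 0: top and bottom both hit zero, so differentiate each and retry. Known elementary limits would finish this too — the rule just bypasses the case analysis.


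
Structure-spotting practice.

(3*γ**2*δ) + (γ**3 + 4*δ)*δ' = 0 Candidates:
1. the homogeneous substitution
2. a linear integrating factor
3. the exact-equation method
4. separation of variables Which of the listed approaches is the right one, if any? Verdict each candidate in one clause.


Method: the exact-equation method — check exactness first: here it holds (3*γ**2*δ, γ**3 + 4*δ have matching cross partials), so no integrating factor is needed.
- the homogeneous substitution — the slope is not a function of the ratio of the variables alone.
- a linear integrating factor — a nonlinear term in the unknown puts this outside the integrating-factor template.
- the exact-equation method — yes — fits the structure here.
- separation of variables: the two dependences are entangled, not a clean product of one-variable pieces.


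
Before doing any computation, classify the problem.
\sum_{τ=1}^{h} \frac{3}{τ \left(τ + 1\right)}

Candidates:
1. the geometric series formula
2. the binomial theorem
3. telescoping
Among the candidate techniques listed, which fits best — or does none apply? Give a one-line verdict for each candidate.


Verdict: telescoping — after splitting \frac{3}{τ \left(τ + 1\right)} into partial fractions, the pieces are shifted copies of one function and cancel telescopically.
- the geometric series formula: no single multiplier carries one term to the next throughout the sum.
- the binomial theorem: the terms do not reassemble into a binomial power.
- telescoping: yes — fits the structure here.


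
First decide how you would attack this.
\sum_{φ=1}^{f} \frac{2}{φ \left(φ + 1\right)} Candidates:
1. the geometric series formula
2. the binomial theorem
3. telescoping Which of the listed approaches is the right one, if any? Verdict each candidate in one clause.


Technique: telescoping — the summand \frac{2}{φ \left(φ + 1\right)} decomposes into fractions whose poles differ by an integer shift — the series collapses.
- the geometric series formula — there is no constant term-to-term ratio.
- the binomial theorem — no binomial coefficients pair with matched powers.
- telescoping: applies; the problem has the shape this method handles.


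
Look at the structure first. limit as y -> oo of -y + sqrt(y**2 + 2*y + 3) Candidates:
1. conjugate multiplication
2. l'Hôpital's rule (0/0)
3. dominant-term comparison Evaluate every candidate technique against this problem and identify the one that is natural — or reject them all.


Verdict: conjugate multiplication — the difference sqrt(y**2 + 2*y + 3) - y is an ∞ − ∞ stalemate; its conjugate partner breaks the tie.
- conjugate multiplication: applicable, and directly so.
- l'Hôpital's rule (0/0): substitution produces ∞ − ∞ rather than a vanishing quotient; the rule needs a 0/0 ratio to act on.
- dominant-term comparison: this limit is not decided by comparing leading-term growth at infinity.


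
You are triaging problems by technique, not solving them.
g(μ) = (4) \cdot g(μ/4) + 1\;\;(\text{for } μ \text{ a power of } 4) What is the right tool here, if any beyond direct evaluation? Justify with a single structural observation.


Technique: the master substitution — treat m = log base 4 of μ as the new clock: one recursion step advances m by one while μ scales by 4.


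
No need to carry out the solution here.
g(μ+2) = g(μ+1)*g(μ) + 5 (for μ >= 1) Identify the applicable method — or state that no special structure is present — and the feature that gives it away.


Best approach: no special technique — the recurrence is nonlinear in the sequence values; study it directly, no linear machinery applies.


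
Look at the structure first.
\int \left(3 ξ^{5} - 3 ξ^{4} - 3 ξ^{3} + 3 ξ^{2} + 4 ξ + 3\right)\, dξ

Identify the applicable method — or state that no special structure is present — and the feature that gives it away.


Technique: no special technique — a term-by-term power-rule job in ξ; no substitution or rearrangement earns its keep here.


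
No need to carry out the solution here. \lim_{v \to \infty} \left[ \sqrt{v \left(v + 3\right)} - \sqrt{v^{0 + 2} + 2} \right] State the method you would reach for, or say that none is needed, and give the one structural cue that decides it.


Verdict: conjugate multiplication — infinity minus infinity with a radical in play — multiply by the conjugate so the divergences of \sqrt{v \left(v + 3\right)} and \sqrt{v^{0 + 2} + 2} annihilate.


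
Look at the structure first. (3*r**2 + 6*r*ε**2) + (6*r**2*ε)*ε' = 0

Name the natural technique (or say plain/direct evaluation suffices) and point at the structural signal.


Method: the exact-equation method — 3*r**2 + 6*r*ε**2 and 6*r**2*ε pass the exactness check on the nose, so no integrating factor in r or ε is needed at all.


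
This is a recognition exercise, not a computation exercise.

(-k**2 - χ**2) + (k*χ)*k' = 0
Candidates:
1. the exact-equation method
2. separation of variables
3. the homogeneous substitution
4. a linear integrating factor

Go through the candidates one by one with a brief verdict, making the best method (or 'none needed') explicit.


Technique: the homogeneous substitution — the slope's numerator and denominator share total degree; set v = k/χ and the equation drops to separable form. A Bernoulli rewrite works here as the equation stands — the homogeneous substitution is the more immediate reading.
- the exact-equation method: the mixed-partials test fails on this split — it is not an exact differential as presented.
- separation of variables: the two dependences are entangled, not a clean product of one-variable pieces.
- the homogeneous substitution: yes, a natural case for it.
- a linear integrating factor — the unknown enters nonlinearly (through a power, a denominator, or a transcendental function), which the linear integrating-factor recipe cannot absorb as-is — any repair would come from a preliminary substitution, not the factor.


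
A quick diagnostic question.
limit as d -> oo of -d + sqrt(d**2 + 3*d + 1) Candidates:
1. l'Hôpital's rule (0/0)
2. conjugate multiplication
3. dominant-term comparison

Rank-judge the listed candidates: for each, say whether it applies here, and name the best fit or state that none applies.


Technique: conjugate multiplication — neither sqrt(d**2 + 3*d + 1) nor d converges alone, so rewrite their difference as a conjugate-rationalized quotient first.
- l'Hôpital's rule (0/0): substitution produces ∞ − ∞ rather than a vanishing quotient; the rule needs a 0/0 ratio to act on.
- conjugate multiplication: yes — fits the structure here.
- dominant-term comparison — no dominant power emerges to decide the limit by degree comparison.


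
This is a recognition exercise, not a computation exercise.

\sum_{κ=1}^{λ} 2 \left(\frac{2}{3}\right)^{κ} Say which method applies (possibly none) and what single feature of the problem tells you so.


Method: the geometric series formula — the ratio of consecutive terms is the constant \frac{2}{3}, independent of the index — a geometric sum.


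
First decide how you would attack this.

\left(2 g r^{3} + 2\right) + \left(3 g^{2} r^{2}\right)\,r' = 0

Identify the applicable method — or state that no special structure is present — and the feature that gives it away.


Diagnosis: the exact-equation method — checking ∂/∂r of 2 g r^{3} + 2 against ∂/∂g of 3 g^{2} r^{2}: they match — the equation is exact as it stands.


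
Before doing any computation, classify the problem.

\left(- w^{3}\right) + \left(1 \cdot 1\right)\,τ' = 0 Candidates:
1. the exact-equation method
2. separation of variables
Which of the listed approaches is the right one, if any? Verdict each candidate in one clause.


Technique: no special technique — the slope is a pure function of w; integrate both sides and be done.
- the exact-equation method — with the unknown absent from both coefficients, the cross-partial test holds emptily — nothing for the exact method to work on.
- separation of variables — with no unknown in the slope, separating variables is a formality — the equation integrates directly.


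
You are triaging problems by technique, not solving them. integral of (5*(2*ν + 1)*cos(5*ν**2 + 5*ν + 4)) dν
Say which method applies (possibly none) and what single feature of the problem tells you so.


Technique: u-substitution — collected, the integrand has one factor that is, up to a constant, the derivative of an inner expression the rest depends on — substitute for that inner expression.


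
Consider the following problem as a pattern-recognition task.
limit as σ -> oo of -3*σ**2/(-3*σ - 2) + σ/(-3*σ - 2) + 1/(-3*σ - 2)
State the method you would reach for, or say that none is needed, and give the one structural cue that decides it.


Diagnosis: dominant-term comparison — divide by the highest power of σ present: lower-order terms vanish and the dominant ratio remains. As a single quotient, the ∞/∞ shape would yield to repeated differentiation as well — the growth comparison gets there in one look.


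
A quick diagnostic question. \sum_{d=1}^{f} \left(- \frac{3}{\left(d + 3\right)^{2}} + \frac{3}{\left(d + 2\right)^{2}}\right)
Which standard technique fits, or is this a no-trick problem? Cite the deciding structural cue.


Best approach: telescoping — the piece each term subtracts is \frac{3}{\left(d + 2\right)^{2}} advanced by one index, and it reappears with a plus sign leading the following term — the sum collapses to its boundary terms.


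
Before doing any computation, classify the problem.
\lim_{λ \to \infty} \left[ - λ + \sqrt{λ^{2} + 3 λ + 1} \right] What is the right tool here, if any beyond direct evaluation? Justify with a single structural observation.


Method: conjugate multiplication — an infinity-minus-infinity difference with a surviving radical — multiply by the conjugate to cancel the divergence.


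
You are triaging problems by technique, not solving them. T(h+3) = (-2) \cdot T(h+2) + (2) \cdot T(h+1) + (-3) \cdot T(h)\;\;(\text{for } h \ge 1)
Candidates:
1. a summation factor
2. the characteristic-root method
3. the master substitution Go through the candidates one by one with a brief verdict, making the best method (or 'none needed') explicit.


Technique: the characteristic-root method — the recurrence is linear and homogeneous with constant coefficients, so the ansatz r^h turns it into a polynomial equation for r.
- a summation factor — a summation factor telescopes one-step recursions; this one carries higher-order memory.
- the characteristic-root method — applicable, and directly so.
- the master substitution — the recursive argument is a shift of the index, not a fixed fraction of it.


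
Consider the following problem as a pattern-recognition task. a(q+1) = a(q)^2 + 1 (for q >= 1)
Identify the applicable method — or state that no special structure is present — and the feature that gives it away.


Verdict: no special technique — a nonlinear dependence on earlier terms breaks linearity, and with it every superposition-based closed form.


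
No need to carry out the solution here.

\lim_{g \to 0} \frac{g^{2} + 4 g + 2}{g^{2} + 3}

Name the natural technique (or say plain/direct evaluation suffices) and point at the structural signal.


Verdict: no special technique — no denominator vanishes and nothing blows up at 0: direct substitution is the whole computation.


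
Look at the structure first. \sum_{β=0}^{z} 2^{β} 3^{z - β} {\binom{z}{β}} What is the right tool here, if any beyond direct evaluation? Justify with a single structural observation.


Method: the binomial theorem — {\binom{z}{β}} weighting matched powers of 2 and 3 is the expanded form of (2 + 3)^z — fold it back up.


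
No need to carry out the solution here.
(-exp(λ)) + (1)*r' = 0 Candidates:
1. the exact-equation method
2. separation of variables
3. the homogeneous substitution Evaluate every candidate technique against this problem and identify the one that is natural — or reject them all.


Method: no special technique — the slope is a function of λ alone, so integrate both sides directly.
- the exact-equation method — with the unknown absent from both coefficients, the cross-partial test holds emptily — nothing for the exact method to work on.
- separation of variables: with no unknown in the slope, separating variables is a formality — the equation integrates directly.
- the homogeneous substitution: the slope is not a function of the ratio of the variables alone.


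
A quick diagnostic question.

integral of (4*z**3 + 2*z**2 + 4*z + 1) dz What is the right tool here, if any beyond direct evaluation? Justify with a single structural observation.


Method: no special technique — nothing composite, nothing rational, nothing trigonometric — each constant-multiple power of z integrates by the power rule alone.


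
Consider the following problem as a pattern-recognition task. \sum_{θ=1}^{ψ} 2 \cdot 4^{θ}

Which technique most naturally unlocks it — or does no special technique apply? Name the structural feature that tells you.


Best approach: the geometric series formula — each term is 4 times the previous one, so the geometric-series formula applies directly.


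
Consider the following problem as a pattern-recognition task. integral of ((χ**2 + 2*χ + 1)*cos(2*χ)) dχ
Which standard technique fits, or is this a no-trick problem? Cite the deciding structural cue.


Best approach: integration by parts — χ**2 + 2*χ + 1 dies after finitely many derivatives while cos(2*χ) cycles under integration — the tabular/parts setup.


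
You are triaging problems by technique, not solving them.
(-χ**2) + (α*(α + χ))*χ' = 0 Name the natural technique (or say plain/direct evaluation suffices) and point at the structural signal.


Diagnosis: the homogeneous substitution — the slope's numerator and denominator have matching total degree, so it depends only on χ/α and the ratio substitution collapses it. With the right rearrangement (exchanging the roles of the variables where needed), this also fits a Bernoulli template; the homogeneous substitution reads the structure directly.


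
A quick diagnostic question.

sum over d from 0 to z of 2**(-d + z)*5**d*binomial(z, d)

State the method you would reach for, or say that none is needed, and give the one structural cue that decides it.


Verdict: the binomial theorem — binomial(z, d) weighting matched powers of 5 and 2 is the expanded form of (5 + 2)^z — fold it back up.


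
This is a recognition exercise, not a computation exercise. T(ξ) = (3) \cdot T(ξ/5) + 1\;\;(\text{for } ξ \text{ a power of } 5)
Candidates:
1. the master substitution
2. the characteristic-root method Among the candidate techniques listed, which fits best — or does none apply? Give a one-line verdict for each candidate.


Verdict: the master substitution — the argument shrinks by the factor 5, so measure the index on a logarithmic scale and the recursion becomes a shift.
- the master substitution: a fit — the right tool for this form.
- the characteristic-root method — the recursion divides its index rather than shifting it — outside the constant-shift family the root method covers.


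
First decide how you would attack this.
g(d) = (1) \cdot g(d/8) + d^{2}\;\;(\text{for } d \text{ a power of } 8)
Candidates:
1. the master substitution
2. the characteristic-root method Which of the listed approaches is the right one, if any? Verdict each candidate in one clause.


Method: the master substitution — the argument shrinks by the factor 8, so measure the index on a logarithmic scale and the recursion becomes a shift.
- the master substitution: yes — fits the structure here.
- the characteristic-root method — a divided-index call is not the fixed-shift linear shape that characteristic roots solve.


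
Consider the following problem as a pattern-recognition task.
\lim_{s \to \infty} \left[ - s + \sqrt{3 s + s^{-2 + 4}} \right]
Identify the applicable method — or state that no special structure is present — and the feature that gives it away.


Diagnosis: conjugate multiplication — both pieces blow up but their difference is finite; the conjugate trick rationalizes \sqrt{3 s + s^{-2 + 4}} - s.


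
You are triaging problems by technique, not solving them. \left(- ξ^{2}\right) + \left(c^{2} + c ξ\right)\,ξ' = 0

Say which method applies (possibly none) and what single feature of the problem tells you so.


Technique: the homogeneous substitution — the slope's numerator and denominator have matching total degree, so it depends only on ξ/c and the ratio substitution collapses it. This can also be massaged into Bernoulli form (the roles of the variables may need exchanging); the homogeneous substitution avoids that setup.


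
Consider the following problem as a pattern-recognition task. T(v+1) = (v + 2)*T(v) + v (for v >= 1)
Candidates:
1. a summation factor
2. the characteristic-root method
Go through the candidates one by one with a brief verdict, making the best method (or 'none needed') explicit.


Verdict: a summation factor — one step of memory with a weight v + 2 that changes as the index grows — the summation-factor construction is built for this.
- a summation factor: yes, a natural case for it.
- the characteristic-root method: the coefficients change with the index, which the root method cannot absorb.


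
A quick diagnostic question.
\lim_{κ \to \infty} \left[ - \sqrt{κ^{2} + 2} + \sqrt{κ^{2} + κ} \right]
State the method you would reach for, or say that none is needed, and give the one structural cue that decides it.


Verdict: conjugate multiplication — an infinity-minus-infinity difference with a surviving radical — multiply by the conjugate to cancel the divergence.


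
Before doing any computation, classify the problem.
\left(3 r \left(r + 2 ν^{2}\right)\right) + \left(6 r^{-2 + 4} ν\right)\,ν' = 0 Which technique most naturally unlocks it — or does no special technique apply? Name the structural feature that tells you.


Verdict: the exact-equation method — because the two cross partials coincide, the form is conservative as written — recover its potential in (r, ν).


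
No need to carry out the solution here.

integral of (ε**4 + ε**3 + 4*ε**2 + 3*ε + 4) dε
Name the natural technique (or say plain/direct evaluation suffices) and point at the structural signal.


Technique: no special technique — nothing composite, nothing rational, nothing trigonometric — each constant-multiple power of ε integrates by the power rule alone.


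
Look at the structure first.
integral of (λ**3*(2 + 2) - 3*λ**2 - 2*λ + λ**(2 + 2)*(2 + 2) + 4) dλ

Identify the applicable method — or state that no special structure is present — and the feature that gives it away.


Verdict: no special technique — the integrand is a sum of constant multiples of powers of λ — integrate term by term.


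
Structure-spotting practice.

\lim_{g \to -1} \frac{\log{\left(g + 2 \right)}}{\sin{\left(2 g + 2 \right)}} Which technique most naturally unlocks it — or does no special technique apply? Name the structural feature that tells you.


Method: l'Hôpital's rule (0/0) — numerator and denominator both vanish at -1 — a genuine 0/0 form, which is exactly when l'Hôpital applies. One could equally expand both pieces locally and compare leading terms; the rule does that in one stroke.


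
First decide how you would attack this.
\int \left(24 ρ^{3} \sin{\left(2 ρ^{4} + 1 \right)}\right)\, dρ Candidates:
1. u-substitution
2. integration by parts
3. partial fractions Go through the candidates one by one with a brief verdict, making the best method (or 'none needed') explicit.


Method: u-substitution — everything non-trivial happens through the inner expression 2 ρ^{4} + 1, and its derivative accounts for the remaining factor up to a constant, so set u = 2 ρ^{4} + 1.
- u-substitution: applicable, and directly so.
- integration by parts — the non-polynomial partner is not one of the parts kernels — exp, sine, or cosine with a degree-1 argument, or a logarithm.
- partial fractions: there is no rational-function structure to decompose.


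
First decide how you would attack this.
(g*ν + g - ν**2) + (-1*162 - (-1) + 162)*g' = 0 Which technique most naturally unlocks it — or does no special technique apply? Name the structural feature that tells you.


Method: a linear integrating factor — linear in the unknown with genuine forcing: multiply through by the exponential of the integrated coefficient and the left side closes into one derivative.


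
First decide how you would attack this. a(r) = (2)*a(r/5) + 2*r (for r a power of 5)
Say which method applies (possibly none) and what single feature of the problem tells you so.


Technique: the master substitution — the argument contracts 5-fold per step: reindex r exponentially and solve the linear recurrence in the new index.


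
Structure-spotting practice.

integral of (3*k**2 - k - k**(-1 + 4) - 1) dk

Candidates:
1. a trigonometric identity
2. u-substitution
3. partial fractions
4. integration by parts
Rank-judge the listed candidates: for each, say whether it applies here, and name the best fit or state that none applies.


Verdict: no special technique — scan for structure and find none: constant multiples of powers of k, integrate directly.
- a trigonometric identity — there is no trigonometric structure at all — the integrand carries no sine or cosine to rewrite.
- u-substitution: any workable substitution here is cosmetic — the integrand is already in directly integrable form.
- partial fractions: the expression is not a ratio of polynomials that decomposes further.
- integration by parts — splitting off a factor buys nothing — the integrand integrates directly without parts.


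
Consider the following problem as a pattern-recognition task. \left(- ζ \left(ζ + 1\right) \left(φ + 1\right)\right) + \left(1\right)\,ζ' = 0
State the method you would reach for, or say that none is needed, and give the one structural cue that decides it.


Diagnosis: separation of variables — one side of the product carries the independent variable, the other the unknown — the textbook separation shape. Rearranged, this also fits the Bernoulli template directly; separation reads the product structure as given.


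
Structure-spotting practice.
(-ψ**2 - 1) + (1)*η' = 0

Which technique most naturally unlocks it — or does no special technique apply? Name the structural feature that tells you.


Diagnosis: no special technique — with η absent the equation is not coupled at all: direct integration in ψ.


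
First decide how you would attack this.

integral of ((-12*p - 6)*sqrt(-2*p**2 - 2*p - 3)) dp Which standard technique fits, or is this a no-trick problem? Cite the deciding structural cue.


Technique: u-substitution — a chain-rule shadow: -12*p - 6 alongside a function of -2*p**2 - 2*p - 3 means u = -2*p**2 - 2*p - 3 unwinds the composition in one step.


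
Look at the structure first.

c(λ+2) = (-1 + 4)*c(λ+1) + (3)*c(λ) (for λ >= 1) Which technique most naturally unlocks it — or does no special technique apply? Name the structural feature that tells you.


Verdict: the characteristic-root method — the recurrence is linear and homogeneous with constant coefficients, so the ansatz r^λ turns it into a polynomial equation for r.


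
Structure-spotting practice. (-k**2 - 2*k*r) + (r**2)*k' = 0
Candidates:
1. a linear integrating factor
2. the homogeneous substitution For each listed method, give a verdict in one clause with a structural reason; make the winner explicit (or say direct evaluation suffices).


Best approach: the homogeneous substitution — scaling r and k together leaves the slope fixed — it depends only on k/r, so substitute the ratio. A Bernoulli rewrite works here as the equation stands — the homogeneous substitution is the more immediate reading.
- a linear integrating factor: a nonlinear term in the unknown puts this outside the integrating-factor template.
- the homogeneous substitution: applicable, and directly so.


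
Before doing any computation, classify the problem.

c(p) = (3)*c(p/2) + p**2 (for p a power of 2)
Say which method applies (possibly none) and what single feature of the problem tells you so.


Technique: the master substitution — divide-the-index recursion (p/2 inside the call) straightens out once the index is rewritten as 2^m.
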